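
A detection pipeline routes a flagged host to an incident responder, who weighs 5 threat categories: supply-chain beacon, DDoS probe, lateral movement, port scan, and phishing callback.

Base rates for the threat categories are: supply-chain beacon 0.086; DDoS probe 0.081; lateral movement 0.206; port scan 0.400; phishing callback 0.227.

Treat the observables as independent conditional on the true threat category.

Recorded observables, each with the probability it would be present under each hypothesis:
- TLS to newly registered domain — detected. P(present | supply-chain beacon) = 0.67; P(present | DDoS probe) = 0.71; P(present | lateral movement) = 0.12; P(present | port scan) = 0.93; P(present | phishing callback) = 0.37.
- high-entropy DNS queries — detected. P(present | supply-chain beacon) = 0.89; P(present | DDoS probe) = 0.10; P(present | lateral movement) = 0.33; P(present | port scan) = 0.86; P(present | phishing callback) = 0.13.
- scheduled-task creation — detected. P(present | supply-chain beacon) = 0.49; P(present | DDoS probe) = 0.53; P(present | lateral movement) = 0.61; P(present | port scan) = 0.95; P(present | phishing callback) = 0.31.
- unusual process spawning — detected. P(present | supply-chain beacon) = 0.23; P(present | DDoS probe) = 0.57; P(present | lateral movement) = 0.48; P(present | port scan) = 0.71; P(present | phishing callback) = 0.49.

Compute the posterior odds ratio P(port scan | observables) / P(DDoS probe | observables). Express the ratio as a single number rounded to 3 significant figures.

124

Unnormalized posterior weight (prior times the observable likelihoods) for each of the two hypotheses:
  port scan: 0.400 × 0.93 × 0.86 × 0.95 × 0.71 = 0.21579
  DDoS probe: 0.081 × 0.71 × 0.10 × 0.53 × 0.57 = 0.0017374
Posterior odds = 0.21579 / 0.0017374 ≈ 124.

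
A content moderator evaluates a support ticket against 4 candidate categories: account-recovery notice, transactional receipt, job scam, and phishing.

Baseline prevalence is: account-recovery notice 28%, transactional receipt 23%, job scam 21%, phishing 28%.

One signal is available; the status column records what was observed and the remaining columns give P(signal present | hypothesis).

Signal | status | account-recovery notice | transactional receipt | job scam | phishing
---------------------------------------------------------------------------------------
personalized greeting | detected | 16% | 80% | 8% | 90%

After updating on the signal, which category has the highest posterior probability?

By Bayes' rule, the unnormalized weight for each hypothesis is prior × likelihood:
  account-recovery notice: 0.28 × 0.16 = 0.0448
  transactional receipt: 0.23 × 0.80 = 0.184
  job scam: 0.21 × 0.08 = 0.0168
  phishing: 0.28 × 0.90 = 0.252
Marginal likelihood of the evidence = 0.4976.
P(account-recovery notice | evidence) ≈ 0.0448 / 0.4976 ≈ 0.090
P(transactional receipt | evidence) ≈ 0.184 / 0.4976 ≈ 0.370
P(job scam | evidence) ≈ 0.0168 / 0.4976 ≈ 0.034
P(phishing | evidence) ≈ 0.252 / 0.4976 ≈ 0.506
The largest is 0.506, so phishing is most probable.

phishing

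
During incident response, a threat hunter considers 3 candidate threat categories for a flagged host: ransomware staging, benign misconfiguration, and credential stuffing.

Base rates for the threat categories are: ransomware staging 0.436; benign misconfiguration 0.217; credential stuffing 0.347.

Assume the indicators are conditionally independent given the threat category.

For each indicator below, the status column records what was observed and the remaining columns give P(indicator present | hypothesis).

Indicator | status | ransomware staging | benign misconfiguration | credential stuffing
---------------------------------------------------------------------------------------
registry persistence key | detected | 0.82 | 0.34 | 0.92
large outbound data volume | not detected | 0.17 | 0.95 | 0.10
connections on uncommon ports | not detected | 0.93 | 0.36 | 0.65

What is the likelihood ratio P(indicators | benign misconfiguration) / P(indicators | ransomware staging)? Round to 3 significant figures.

The Bayes factor is the ratio of the joint likelihoods of the indicator pattern under the two hypotheses (using 1 − P(present | H) for each absent indicator).
  benign misconfiguration: 0.34 × (1 − 0.95) × (1 − 0.36) = 0.01088
  ransomware staging: 0.82 × (1 − 0.17) × (1 − 0.93) = 0.047642
Bayes factor = 0.01088 / 0.047642 ≈ 0.228

0.228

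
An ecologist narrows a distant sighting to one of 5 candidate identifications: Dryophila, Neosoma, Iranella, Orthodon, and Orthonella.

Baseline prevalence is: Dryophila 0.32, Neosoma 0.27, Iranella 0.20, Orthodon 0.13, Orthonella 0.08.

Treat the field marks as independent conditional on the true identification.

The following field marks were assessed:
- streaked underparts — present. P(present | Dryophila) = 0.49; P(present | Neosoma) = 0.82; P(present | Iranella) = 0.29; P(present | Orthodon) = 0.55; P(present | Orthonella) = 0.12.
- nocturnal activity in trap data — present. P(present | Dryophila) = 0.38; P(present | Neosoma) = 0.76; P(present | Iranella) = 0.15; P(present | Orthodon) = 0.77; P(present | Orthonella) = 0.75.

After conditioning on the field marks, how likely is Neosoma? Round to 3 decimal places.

0.563

By Bayes' rule with conditional independence, the unnormalized weight for each hypothesis is prior × ∏ likelihoods:
  Dryophila: 0.32 × 0.49 × 0.38 = 0.059584
  Neosoma: 0.27 × 0.82 × 0.76 = 0.16826
  Iranella: 0.20 × 0.29 × 0.15 = 0.0087
  Orthodon: 0.13 × 0.55 × 0.77 = 0.055055
  Orthonella: 0.08 × 0.12 × 0.75 = 0.0072
The unnormalized weights sum to 0.2988.
P(Neosoma | evidence) = 0.16826 / 0.2988 ≈ 0.563.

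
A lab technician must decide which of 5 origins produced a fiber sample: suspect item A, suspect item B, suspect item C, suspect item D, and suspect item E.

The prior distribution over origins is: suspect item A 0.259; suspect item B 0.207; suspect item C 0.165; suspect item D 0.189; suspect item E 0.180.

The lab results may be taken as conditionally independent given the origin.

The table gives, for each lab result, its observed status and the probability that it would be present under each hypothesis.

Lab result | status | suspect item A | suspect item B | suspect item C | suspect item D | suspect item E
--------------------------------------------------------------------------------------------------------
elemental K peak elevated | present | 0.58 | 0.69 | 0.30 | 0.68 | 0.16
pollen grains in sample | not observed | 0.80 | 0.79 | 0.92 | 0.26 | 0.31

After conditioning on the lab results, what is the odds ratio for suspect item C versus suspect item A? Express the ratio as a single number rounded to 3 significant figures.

Unnormalized posterior weight (prior times the lab result likelihoods) for each of the two hypotheses (using 1 − P(present | H) for each absent lab result):
  suspect item C: 0.165 × 0.30 × (1 − 0.92) = 0.00396
  suspect item A: 0.259 × 0.58 × (1 − 0.80) = 0.030044
Posterior odds = 0.00396 / 0.030044 ≈ 0.132.

0.132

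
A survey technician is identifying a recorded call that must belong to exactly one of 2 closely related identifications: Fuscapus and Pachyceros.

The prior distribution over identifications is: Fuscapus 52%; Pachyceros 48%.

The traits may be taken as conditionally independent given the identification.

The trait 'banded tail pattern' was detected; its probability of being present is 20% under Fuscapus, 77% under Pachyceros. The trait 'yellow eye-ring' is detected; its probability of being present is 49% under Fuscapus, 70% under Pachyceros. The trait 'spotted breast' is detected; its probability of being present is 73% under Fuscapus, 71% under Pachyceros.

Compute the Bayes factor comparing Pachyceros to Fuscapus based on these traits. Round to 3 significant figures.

Take the product of per-trait likelihoods under each hypothesis, then divide.
  Pachyceros: 0.77 × 0.70 × 0.71 = 0.38269
  Fuscapus: 0.20 × 0.49 × 0.73 = 0.07154
Bayes factor = 0.38269 / 0.07154 ≈ 5.35

5.35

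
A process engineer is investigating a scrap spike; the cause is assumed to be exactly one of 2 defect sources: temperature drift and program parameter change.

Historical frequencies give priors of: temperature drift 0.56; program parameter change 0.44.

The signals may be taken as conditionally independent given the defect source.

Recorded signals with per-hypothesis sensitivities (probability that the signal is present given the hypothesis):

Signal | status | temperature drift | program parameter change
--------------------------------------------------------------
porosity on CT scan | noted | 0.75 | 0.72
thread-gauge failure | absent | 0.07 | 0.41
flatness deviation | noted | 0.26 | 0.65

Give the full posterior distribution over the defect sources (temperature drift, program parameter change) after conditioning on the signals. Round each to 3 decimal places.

Multiply each prior by the joint likelihood of the signal pattern (using 1 − P(present | H) for each absent signal):
  temperature drift: 0.56 × 0.75 × (1 − 0.07) × 0.26 = 0.10156
  program parameter change: 0.44 × 0.72 × (1 − 0.41) × 0.65 = 0.12149
Marginal likelihood of the evidence = 0.22305.
P(temperature drift | evidence) = 0.10156 / 0.22305 ≈ 0.455
P(program parameter change | evidence) = 0.12149 / 0.22305 ≈ 0.545

0.455, 0.545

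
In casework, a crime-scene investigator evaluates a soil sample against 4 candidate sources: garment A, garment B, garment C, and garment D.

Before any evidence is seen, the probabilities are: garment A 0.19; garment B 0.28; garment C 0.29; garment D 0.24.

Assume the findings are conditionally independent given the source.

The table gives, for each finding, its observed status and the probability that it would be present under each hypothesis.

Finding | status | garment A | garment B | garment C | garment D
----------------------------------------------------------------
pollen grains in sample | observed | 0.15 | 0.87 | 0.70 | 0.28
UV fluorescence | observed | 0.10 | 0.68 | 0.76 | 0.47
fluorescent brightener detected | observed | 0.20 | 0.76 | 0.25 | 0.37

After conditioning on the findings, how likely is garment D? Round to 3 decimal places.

0.066

Multiply each prior by the joint likelihood of the evidence pattern:
  garment A: 0.19 × 0.15 × 0.10 × 0.20 = 0.00057
  garment B: 0.28 × 0.87 × 0.68 × 0.76 = 0.12589
  garment C: 0.29 × 0.70 × 0.76 × 0.25 = 0.03857
  garment D: 0.24 × 0.28 × 0.47 × 0.37 = 0.011686
Normalizing constant Z = 0.00057 + 0.12589 + 0.03857 + 0.011686 = 0.17672.
P(garment D | evidence) = 0.011686 / 0.17672 ≈ 0.066.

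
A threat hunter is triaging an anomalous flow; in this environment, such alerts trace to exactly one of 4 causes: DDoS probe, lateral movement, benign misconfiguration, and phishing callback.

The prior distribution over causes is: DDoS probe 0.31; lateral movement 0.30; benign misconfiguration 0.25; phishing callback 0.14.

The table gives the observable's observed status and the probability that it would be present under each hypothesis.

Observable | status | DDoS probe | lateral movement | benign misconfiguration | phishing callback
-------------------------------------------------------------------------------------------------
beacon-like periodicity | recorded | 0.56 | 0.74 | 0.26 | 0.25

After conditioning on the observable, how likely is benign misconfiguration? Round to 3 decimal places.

By Bayes' rule, the unnormalized weight for each hypothesis is prior × likelihood:
  DDoS probe: 0.31 × 0.56 = 0.1736
  lateral movement: 0.30 × 0.74 = 0.222
  benign misconfiguration: 0.25 × 0.26 = 0.065
  phishing callback: 0.14 × 0.25 = 0.035
Normalizing constant Z = 0.1736 + 0.222 + 0.065 + 0.035 = 0.4956.
P(benign misconfiguration | evidence) = 0.065 / 0.4956 ≈ 0.131.

0.131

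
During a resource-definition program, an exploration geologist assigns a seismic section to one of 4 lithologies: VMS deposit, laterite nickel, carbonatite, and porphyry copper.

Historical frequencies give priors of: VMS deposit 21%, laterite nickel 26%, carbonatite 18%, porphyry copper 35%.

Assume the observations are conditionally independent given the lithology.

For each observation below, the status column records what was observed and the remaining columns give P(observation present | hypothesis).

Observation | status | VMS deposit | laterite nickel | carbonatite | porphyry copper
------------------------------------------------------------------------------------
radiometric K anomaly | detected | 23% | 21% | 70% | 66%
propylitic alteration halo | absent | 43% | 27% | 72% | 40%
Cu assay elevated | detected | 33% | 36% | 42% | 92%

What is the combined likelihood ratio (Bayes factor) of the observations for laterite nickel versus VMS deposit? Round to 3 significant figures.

1.28

Joint likelihood of the evidence pattern under each hypothesis (using 1 − P(present | H) for each absent observation):
  laterite nickel: 0.21 × (1 − 0.27) × 0.36 = 0.055188
  VMS deposit: 0.23 × (1 − 0.43) × 0.33 = 0.043263
Bayes factor = 0.055188 / 0.043263 ≈ 1.28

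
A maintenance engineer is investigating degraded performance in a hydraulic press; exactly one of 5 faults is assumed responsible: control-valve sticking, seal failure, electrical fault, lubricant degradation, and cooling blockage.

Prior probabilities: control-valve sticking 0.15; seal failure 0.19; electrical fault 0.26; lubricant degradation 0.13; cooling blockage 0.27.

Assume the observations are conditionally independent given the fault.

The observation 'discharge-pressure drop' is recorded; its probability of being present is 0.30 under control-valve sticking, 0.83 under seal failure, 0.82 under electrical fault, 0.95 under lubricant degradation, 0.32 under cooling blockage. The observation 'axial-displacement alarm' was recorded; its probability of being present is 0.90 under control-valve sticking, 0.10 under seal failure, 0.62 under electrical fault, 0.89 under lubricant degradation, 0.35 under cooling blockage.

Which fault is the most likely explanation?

For each hypothesis, the unnormalized posterior weight is prior × product of the observation likelihoods:
  control-valve sticking: 0.15 × 0.30 × 0.90 = 0.0405
  seal failure: 0.19 × 0.83 × 0.10 = 0.01577
  electrical fault: 0.26 × 0.82 × 0.62 = 0.13218
  lubricant degradation: 0.13 × 0.95 × 0.89 = 0.10991
  cooling blockage: 0.27 × 0.32 × 0.35 = 0.03024
Marginal likelihood of the evidence = 0.32861.
P(control-valve sticking | evidence) ≈ 0.0405 / 0.32861 ≈ 0.123
P(seal failure | evidence) ≈ 0.01577 / 0.32861 ≈ 0.048
P(electrical fault | evidence) ≈ 0.13218 / 0.32861 ≈ 0.402
P(lubricant degradation | evidence) ≈ 0.10991 / 0.32861 ≈ 0.334
P(cooling blockage | evidence) ≈ 0.03024 / 0.32861 ≈ 0.092
The largest is 0.402, so electrical fault is most probable.

electrical fault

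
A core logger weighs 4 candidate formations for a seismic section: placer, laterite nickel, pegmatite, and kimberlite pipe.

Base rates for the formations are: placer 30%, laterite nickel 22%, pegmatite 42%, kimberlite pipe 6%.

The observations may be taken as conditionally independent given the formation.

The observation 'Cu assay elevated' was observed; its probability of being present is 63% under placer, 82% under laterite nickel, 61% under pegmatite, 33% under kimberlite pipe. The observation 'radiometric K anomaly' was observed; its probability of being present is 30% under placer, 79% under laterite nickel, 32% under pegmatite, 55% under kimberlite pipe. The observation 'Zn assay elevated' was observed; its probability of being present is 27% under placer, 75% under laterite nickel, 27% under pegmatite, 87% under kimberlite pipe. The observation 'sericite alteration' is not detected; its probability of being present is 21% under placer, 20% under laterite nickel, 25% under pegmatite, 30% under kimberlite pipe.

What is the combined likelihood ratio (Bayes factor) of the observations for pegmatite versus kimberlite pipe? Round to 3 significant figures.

Take the product of per-observation likelihoods under each hypothesis (using 1 − P(present | H) for each absent observation), then divide.
  pegmatite: 0.61 × 0.32 × 0.27 × (1 − 0.25) = 0.039528
  kimberlite pipe: 0.33 × 0.55 × 0.87 × (1 − 0.30) = 0.11053
Bayes factor = 0.039528 / 0.11053 ≈ 0.358

0.358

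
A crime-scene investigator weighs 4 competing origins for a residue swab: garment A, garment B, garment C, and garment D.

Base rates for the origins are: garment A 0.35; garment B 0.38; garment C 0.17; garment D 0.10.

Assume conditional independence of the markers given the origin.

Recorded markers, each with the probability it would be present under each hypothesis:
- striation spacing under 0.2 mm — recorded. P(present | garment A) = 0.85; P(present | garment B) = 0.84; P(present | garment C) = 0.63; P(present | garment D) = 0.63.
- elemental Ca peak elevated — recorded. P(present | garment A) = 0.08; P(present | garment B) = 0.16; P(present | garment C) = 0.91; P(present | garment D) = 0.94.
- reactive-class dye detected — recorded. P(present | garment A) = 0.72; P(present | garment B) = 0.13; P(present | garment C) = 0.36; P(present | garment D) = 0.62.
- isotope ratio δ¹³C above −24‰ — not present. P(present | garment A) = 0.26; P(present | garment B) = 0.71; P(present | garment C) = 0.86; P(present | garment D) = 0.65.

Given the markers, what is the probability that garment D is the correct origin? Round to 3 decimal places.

Multiply each prior by the joint likelihood of the marker pattern (using 1 − P(present | H) for each absent marker):
  garment A: 0.35 × 0.85 × 0.08 × 0.72 × (1 − 0.26) = 0.012681
  garment B: 0.38 × 0.84 × 0.16 × 0.13 × (1 − 0.71) = 0.0019254
  garment C: 0.17 × 0.63 × 0.91 × 0.36 × (1 − 0.86) = 0.004912
  garment D: 0.10 × 0.63 × 0.94 × 0.62 × (1 − 0.65) = 0.012851
The unnormalized weights sum to 0.032369.
P(garment D | evidence) = 0.012851 / 0.032369 ≈ 0.397.

0.397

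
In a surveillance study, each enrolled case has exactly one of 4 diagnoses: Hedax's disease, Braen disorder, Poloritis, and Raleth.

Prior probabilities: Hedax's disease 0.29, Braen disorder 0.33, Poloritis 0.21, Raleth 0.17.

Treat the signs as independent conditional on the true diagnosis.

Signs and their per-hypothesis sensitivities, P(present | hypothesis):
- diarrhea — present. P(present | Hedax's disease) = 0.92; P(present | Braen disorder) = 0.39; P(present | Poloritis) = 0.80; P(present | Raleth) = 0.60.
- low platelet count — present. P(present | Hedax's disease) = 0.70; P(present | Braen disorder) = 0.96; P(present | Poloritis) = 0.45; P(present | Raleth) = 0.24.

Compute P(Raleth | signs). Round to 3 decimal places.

0.060

By Bayes' rule with conditional independence, the unnormalized weight for each hypothesis is prior × ∏ likelihoods:
  Hedax's disease: 0.29 × 0.92 × 0.70 = 0.18676
  Braen disorder: 0.33 × 0.39 × 0.96 = 0.12355
  Poloritis: 0.21 × 0.80 × 0.45 = 0.0756
  Raleth: 0.17 × 0.60 × 0.24 = 0.02448
The unnormalized weights sum to 0.41039.
P(Raleth | evidence) = 0.02448 / 0.41039 ≈ 0.060.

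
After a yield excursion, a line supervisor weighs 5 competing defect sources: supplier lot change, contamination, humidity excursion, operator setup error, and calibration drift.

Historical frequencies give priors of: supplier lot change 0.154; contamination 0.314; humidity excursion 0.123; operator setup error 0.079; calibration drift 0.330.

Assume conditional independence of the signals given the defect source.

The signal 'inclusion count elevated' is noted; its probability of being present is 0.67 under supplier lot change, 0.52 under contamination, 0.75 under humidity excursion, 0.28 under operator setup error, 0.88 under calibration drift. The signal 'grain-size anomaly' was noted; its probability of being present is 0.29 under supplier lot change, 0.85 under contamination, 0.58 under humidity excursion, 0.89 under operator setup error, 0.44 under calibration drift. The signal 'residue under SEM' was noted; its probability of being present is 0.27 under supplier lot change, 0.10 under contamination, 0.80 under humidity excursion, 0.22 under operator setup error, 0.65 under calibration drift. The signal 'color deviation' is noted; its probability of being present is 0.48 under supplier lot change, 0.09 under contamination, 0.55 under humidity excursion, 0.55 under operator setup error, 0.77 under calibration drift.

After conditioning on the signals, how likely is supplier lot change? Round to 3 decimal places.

0.041

By Bayes' rule with conditional independence, the unnormalized weight for each hypothesis is prior × ∏ likelihoods:
  supplier lot change: 0.154 × 0.67 × 0.29 × 0.27 × 0.48 = 0.0038779
  contamination: 0.314 × 0.52 × 0.85 × 0.10 × 0.09 = 0.0012491
  humidity excursion: 0.123 × 0.75 × 0.58 × 0.80 × 0.55 = 0.023542
  operator setup error: 0.079 × 0.28 × 0.89 × 0.22 × 0.55 = 0.0023821
  calibration drift: 0.330 × 0.88 × 0.44 × 0.65 × 0.77 = 0.063952
Normalizing constant Z = 0.0038779 + 0.0012491 + 0.023542 + 0.0023821 + 0.063952 = 0.095003.
P(supplier lot change | evidence) = 0.0038779 / 0.095003 ≈ 0.041.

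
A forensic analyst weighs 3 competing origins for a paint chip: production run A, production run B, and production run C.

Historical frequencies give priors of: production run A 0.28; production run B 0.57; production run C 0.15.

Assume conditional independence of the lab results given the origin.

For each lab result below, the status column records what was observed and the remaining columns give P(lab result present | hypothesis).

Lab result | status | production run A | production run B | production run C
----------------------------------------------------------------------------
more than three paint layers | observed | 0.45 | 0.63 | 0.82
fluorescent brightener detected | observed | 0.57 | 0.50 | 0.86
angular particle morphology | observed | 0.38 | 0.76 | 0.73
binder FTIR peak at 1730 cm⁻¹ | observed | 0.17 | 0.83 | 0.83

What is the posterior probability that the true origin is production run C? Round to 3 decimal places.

Multiply each prior by the joint likelihood of the lab result pattern:
  production run A: 0.28 × 0.45 × 0.57 × 0.38 × 0.17 = 0.0046396
  production run B: 0.57 × 0.63 × 0.50 × 0.76 × 0.83 = 0.11326
  production run C: 0.15 × 0.82 × 0.86 × 0.73 × 0.83 = 0.064092
Normalizing constant Z = 0.0046396 + 0.11326 + 0.064092 = 0.18199.
P(production run C | evidence) = 0.064092 / 0.18199 ≈ 0.352.

0.352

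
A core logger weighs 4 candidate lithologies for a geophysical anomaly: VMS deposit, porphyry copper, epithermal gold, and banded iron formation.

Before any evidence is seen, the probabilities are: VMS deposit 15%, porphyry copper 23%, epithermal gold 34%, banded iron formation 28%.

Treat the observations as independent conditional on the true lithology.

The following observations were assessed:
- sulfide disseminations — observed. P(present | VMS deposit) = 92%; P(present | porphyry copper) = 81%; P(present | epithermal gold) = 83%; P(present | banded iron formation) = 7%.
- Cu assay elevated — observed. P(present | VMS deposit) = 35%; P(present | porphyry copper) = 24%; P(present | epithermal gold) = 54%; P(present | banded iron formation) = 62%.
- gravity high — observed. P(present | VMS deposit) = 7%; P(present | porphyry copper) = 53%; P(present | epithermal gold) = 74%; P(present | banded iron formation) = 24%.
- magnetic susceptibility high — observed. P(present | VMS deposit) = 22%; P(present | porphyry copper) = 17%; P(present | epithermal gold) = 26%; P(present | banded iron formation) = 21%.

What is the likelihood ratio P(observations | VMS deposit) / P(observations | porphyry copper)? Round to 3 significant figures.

Joint likelihood of the evidence pattern under each hypothesis:
  VMS deposit: 0.92 × 0.35 × 0.07 × 0.22 = 0.0049588
  porphyry copper: 0.81 × 0.24 × 0.53 × 0.17 = 0.017515
Bayes factor = 0.0049588 / 0.017515 ≈ 0.283

0.283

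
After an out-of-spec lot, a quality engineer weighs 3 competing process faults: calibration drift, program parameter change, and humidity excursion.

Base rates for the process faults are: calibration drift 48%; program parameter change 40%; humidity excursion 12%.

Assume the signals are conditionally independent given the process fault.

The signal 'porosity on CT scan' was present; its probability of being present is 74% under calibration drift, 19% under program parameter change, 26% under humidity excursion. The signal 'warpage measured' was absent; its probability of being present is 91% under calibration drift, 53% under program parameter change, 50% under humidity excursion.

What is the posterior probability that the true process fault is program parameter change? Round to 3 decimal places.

0.429

By Bayes' rule with conditional independence, the unnormalized weight for each hypothesis is prior × ∏ likelihoods (using 1 − P(present | H) for each absent signal):
  calibration drift: 0.48 × 0.74 × (1 − 0.91) = 0.031968
  program parameter change: 0.40 × 0.19 × (1 − 0.53) = 0.03572
  humidity excursion: 0.12 × 0.26 × (1 − 0.50) = 0.0156
Marginal likelihood of the evidence = 0.083288.
P(program parameter change | evidence) = 0.03572 / 0.083288 ≈ 0.429.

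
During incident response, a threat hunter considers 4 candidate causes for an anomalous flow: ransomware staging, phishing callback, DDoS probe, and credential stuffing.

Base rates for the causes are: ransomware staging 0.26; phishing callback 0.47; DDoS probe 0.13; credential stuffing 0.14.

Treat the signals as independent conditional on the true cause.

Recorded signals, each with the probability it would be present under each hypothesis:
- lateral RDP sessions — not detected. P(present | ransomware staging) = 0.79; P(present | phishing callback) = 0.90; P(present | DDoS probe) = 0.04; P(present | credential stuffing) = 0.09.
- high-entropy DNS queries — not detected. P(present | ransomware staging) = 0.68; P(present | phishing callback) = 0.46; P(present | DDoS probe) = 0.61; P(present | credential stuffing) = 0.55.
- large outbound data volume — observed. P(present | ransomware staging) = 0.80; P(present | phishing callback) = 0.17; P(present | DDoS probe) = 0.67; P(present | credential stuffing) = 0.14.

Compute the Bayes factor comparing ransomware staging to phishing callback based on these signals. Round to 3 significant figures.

5.86

Take the product of per-signal likelihoods under each hypothesis (using 1 − P(present | H) for each absent signal), then divide.
  ransomware staging: (1 − 0.79) × (1 − 0.68) × 0.80 = 0.05376
  phishing callback: (1 − 0.90) × (1 − 0.46) × 0.17 = 0.00918
Bayes factor = 0.05376 / 0.00918 ≈ 5.86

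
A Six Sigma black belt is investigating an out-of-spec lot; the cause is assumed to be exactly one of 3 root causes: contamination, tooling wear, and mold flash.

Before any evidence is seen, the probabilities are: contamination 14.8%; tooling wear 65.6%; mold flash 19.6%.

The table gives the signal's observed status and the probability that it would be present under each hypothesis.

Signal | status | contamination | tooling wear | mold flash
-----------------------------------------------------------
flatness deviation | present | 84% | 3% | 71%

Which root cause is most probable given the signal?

Multiply each prior by the likelihood of the signal:
  contamination: 0.148 × 0.84 = 0.12432
  tooling wear: 0.656 × 0.03 = 0.01968
  mold flash: 0.196 × 0.71 = 0.13916
The unnormalized weights sum to 0.28316.
P(contamination | evidence) ≈ 0.12432 / 0.28316 ≈ 0.439
P(tooling wear | evidence) ≈ 0.01968 / 0.28316 ≈ 0.070
P(mold flash | evidence) ≈ 0.13916 / 0.28316 ≈ 0.491
The largest is 0.491, so mold flash is most probable.

mold flash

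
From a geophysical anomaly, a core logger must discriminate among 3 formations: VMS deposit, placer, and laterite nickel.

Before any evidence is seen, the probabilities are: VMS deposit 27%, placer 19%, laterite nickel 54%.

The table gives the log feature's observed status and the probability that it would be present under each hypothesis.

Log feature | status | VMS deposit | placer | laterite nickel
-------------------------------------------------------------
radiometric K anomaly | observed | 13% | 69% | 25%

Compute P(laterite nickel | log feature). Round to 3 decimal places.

Multiply each prior by the likelihood of the log feature:
  VMS deposit: 0.27 × 0.13 = 0.0351
  placer: 0.19 × 0.69 = 0.1311
  laterite nickel: 0.54 × 0.25 = 0.135
Marginal likelihood of the evidence = 0.3012.
P(laterite nickel | evidence) = 0.135 / 0.3012 ≈ 0.448.

0.448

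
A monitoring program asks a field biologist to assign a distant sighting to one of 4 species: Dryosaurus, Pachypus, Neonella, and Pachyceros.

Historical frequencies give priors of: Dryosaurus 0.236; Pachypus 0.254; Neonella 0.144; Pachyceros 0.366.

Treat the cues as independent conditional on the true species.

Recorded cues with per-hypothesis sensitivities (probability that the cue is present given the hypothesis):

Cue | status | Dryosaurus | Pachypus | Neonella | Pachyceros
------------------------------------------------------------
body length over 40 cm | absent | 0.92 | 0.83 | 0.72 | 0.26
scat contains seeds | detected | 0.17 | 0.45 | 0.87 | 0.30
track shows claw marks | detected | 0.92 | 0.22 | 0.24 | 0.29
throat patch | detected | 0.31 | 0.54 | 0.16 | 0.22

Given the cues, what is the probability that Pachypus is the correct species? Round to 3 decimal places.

By Bayes' rule with conditional independence, the unnormalized weight for each hypothesis is prior × ∏ likelihoods (using 1 − P(present | H) for each absent cue):
  Dryosaurus: 0.236 × (1 − 0.92) × 0.17 × 0.92 × 0.31 = 0.00091538
  Pachypus: 0.254 × (1 − 0.83) × 0.45 × 0.22 × 0.54 = 0.0023084
  Neonella: 0.144 × (1 − 0.72) × 0.87 × 0.24 × 0.16 = 0.001347
  Pachyceros: 0.366 × (1 − 0.26) × 0.30 × 0.29 × 0.22 = 0.0051839
Normalizing constant Z = 0.00091538 + 0.0023084 + 0.001347 + 0.0051839 = 0.0097547.
P(Pachypus | evidence) = 0.0023084 / 0.0097547 ≈ 0.237.

0.237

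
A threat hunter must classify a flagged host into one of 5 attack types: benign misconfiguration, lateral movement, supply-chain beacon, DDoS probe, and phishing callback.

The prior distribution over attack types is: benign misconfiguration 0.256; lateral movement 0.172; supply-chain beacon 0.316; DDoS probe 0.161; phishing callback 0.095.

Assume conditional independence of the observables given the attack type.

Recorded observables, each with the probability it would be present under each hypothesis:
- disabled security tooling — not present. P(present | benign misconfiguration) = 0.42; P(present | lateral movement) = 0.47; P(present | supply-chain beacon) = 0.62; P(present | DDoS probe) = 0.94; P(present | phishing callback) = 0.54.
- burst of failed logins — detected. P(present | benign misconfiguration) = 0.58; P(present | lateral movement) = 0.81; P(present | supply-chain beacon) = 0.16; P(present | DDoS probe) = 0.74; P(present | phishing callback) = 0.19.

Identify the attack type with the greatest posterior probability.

For each hypothesis, the unnormalized posterior weight is prior × product of the observable likelihoods (using 1 − P(present | H) for each absent observable):
  benign misconfiguration: 0.256 × (1 − 0.42) × 0.58 = 0.086118
  lateral movement: 0.172 × (1 − 0.47) × 0.81 = 0.07384
  supply-chain beacon: 0.316 × (1 − 0.62) × 0.16 = 0.019213
  DDoS probe: 0.161 × (1 − 0.94) × 0.74 = 0.0071484
  phishing callback: 0.095 × (1 − 0.54) × 0.19 = 0.008303
The unnormalized weights sum to 0.19462.
P(benign misconfiguration | evidence) ≈ 0.086118 / 0.19462 ≈ 0.442
P(lateral movement | evidence) ≈ 0.07384 / 0.19462 ≈ 0.379
P(supply-chain beacon | evidence) ≈ 0.019213 / 0.19462 ≈ 0.099
P(DDoS probe | evidence) ≈ 0.0071484 / 0.19462 ≈ 0.037
P(phishing callback | evidence) ≈ 0.008303 / 0.19462 ≈ 0.043
The largest is 0.442, so benign misconfiguration is most probable.

benign misconfiguration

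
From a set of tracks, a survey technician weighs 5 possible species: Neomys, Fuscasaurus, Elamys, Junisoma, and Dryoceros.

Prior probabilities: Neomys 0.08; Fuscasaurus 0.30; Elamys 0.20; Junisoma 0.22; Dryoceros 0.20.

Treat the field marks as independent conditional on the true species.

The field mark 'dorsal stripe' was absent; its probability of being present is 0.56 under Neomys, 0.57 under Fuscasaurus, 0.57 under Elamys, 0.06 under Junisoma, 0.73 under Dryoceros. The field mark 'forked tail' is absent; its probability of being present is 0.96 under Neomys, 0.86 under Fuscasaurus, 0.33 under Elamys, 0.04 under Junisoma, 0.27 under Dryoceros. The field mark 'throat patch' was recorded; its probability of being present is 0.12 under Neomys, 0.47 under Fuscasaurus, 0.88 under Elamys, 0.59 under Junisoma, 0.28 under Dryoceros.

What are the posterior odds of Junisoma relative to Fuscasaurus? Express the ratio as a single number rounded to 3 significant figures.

13.8

The normalizing constant cancels in an odds ratio, so compute prior × likelihood for the two hypotheses only (using 1 − P(present | H) for each absent field mark):
  Junisoma: 0.22 × (1 − 0.06) × (1 − 0.04) × 0.59 = 0.11713
  Fuscasaurus: 0.30 × (1 − 0.57) × (1 − 0.86) × 0.47 = 0.0084882
Posterior odds = 0.11713 / 0.0084882 ≈ 13.8.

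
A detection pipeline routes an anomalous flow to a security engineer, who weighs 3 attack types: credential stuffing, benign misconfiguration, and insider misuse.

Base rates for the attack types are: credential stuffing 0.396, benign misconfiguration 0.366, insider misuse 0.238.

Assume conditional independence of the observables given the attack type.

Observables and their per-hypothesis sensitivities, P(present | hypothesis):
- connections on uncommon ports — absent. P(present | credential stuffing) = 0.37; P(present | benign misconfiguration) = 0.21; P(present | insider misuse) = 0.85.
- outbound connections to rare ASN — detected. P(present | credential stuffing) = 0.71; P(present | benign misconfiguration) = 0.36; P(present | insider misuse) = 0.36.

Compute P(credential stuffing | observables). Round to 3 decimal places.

By Bayes' rule with conditional independence, the unnormalized weight for each hypothesis is prior × ∏ likelihoods (using 1 − P(present | H) for each absent observable):
  credential stuffing: 0.396 × (1 − 0.37) × 0.71 = 0.17713
  benign misconfiguration: 0.366 × (1 − 0.21) × 0.36 = 0.10409
  insider misuse: 0.238 × (1 − 0.85) × 0.36 = 0.012852
Marginal likelihood of the evidence = 0.29407.
P(credential stuffing | evidence) = 0.17713 / 0.29407 ≈ 0.602.

0.602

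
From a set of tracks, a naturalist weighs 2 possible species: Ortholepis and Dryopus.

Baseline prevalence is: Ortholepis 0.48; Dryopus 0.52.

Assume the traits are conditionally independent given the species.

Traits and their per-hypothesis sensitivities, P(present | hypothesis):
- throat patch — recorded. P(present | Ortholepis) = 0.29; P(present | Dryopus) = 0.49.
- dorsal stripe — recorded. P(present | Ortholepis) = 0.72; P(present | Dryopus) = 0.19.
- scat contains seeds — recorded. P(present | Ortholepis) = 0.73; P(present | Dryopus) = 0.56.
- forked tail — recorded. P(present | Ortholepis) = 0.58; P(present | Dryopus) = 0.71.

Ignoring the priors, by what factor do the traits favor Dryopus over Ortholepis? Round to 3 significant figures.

Take the product of per-trait likelihoods under each hypothesis, then divide.
  Dryopus: 0.49 × 0.19 × 0.56 × 0.71 = 0.037017
  Ortholepis: 0.29 × 0.72 × 0.73 × 0.58 = 0.088406
Bayes factor = 0.037017 / 0.088406 ≈ 0.419

0.419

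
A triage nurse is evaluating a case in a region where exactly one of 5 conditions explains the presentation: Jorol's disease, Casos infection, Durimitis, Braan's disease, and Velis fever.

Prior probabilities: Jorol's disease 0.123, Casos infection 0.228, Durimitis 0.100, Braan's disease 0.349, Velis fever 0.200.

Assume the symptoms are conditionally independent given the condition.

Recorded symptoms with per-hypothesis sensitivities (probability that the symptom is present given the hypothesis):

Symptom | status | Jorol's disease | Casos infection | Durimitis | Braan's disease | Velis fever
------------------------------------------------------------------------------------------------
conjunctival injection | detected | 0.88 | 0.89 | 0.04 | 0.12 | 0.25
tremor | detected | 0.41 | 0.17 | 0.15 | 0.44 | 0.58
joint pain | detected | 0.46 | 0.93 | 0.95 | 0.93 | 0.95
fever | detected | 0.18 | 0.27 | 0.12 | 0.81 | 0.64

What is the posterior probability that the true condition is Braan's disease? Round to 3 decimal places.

By Bayes' rule with conditional independence, the unnormalized weight for each hypothesis is prior × ∏ likelihoods:
  Jorol's disease: 0.123 × 0.88 × 0.41 × 0.46 × 0.18 = 0.0036745
  Casos infection: 0.228 × 0.89 × 0.17 × 0.93 × 0.27 = 0.008662
  Durimitis: 0.100 × 0.04 × 0.15 × 0.95 × 0.12 = 6.84e-05
  Braan's disease: 0.349 × 0.12 × 0.44 × 0.93 × 0.81 = 0.013881
  Velis fever: 0.200 × 0.25 × 0.58 × 0.95 × 0.64 = 0.017632
Marginal likelihood of the evidence = 0.043918.
P(Braan's disease | evidence) = 0.013881 / 0.043918 ≈ 0.316.

0.316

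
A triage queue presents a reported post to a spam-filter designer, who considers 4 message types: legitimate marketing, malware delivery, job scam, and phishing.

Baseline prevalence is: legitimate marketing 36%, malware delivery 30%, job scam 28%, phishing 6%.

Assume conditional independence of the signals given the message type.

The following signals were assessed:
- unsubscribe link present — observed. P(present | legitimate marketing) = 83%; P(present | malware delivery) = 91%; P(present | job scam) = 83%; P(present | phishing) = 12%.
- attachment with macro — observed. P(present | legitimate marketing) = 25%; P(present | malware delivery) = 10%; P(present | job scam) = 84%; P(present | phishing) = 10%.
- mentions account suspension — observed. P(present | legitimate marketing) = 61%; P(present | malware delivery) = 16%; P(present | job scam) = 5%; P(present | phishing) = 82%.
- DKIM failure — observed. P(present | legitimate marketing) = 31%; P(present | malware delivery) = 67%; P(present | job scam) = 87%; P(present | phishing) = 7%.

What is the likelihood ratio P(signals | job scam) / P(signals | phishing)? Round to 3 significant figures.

Joint likelihood of the signal pattern under each hypothesis:
  job scam: 0.83 × 0.84 × 0.05 × 0.87 = 0.030328
  phishing: 0.12 × 0.10 × 0.82 × 0.07 = 0.0006888
Bayes factor = 0.030328 / 0.0006888 ≈ 44.0

44.0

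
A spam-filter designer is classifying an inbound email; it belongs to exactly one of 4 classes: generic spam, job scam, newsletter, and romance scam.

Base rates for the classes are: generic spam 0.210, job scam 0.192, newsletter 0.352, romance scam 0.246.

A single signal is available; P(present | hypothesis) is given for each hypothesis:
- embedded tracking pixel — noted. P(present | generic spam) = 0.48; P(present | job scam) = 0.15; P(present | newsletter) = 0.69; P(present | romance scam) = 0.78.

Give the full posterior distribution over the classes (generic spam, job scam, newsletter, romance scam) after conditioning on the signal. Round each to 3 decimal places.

By Bayes' rule, the unnormalized weight for each hypothesis is prior × likelihood:
  generic spam: 0.210 × 0.48 = 0.1008
  job scam: 0.192 × 0.15 = 0.0288
  newsletter: 0.352 × 0.69 = 0.24288
  romance scam: 0.246 × 0.78 = 0.19188
Marginal likelihood of the evidence = 0.56436.
P(generic spam | evidence) = 0.1008 / 0.56436 ≈ 0.179
P(job scam | evidence) = 0.0288 / 0.56436 ≈ 0.051
P(newsletter | evidence) = 0.24288 / 0.56436 ≈ 0.430
P(romance scam | evidence) = 0.19188 / 0.56436 ≈ 0.340

0.179, 0.051, 0.430, 0.340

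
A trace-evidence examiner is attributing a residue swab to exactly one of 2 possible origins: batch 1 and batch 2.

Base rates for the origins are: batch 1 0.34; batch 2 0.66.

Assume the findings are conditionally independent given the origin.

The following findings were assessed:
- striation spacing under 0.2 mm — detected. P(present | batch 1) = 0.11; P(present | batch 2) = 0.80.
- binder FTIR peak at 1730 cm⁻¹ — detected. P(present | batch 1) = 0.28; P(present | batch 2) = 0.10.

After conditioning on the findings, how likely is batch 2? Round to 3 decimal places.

Multiply each prior by the joint likelihood of the evidence pattern:
  batch 1: 0.34 × 0.11 × 0.28 = 0.010472
  batch 2: 0.66 × 0.80 × 0.10 = 0.0528
The unnormalized weights sum to 0.063272.
P(batch 2 | evidence) = 0.0528 / 0.063272 ≈ 0.834.

0.834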